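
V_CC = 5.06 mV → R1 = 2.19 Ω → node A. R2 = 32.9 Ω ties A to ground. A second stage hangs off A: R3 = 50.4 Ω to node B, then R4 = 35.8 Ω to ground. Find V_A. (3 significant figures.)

The second stage (R3 + R4 = 86.20 Ω) loads node A in parallel with R2.
R2 ‖ (R3+R4) = 23.81 Ω.
V_A = 5.06 × 23.81/(2.19 + 23.81) = 4.634 mV.

V_A ≈ 4.63 mV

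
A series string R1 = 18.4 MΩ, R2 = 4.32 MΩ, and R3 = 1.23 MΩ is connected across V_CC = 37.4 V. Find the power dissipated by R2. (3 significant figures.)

P ≈ 10.5 µW

Series current I = V_CC/ΣR = 37.4/23.95 = 1.562 µA.
P(R2) = I²·R2 = (1.562)² × 4.32 = 10.53 µW.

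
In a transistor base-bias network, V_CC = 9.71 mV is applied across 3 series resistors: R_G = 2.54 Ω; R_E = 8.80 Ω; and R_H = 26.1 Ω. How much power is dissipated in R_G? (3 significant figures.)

P ≈ 0.171 µW

The common current is I = 9.71/37.44 = 0.2593 mA.
V(R_G) = I·R = 0.6587 mV; P = V·I = 0.6587 × 0.2593 = 0.1708 µW.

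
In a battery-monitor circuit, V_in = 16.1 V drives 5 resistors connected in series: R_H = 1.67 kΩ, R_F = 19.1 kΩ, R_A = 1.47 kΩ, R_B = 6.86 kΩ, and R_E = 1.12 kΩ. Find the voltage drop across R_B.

V ≈ 3.65 V

ΣR = 1.67 + 19.1 + 1.47 + 6.86 + 1.12 = 30.22 kΩ.
V = V_in · R/ΣR = 16.1 × 0.2270 = 3.655 V.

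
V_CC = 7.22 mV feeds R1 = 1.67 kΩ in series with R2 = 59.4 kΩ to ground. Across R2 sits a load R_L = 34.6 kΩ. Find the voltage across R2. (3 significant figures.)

The load sits in parallel with R2, giving an effective lower resistance R2' = R2·R_L/(R2+R_L) = 21.86 kΩ.
Then V_out = V_CC · R2'/(R1 + R2') = 7.22 × 21.86/23.53 = 6.708 mV.

V_out ≈ 6.71 mV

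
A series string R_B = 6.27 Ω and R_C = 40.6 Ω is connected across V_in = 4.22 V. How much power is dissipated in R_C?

Series current I = V_in/ΣR = 4.22/46.87 = 0.09004 A.
P = I²R = 0.008107 × 40.6 = 0.3291 W.

P ≈ 0.329 W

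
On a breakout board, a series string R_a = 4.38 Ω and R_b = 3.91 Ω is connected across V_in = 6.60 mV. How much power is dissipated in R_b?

P ≈ 2.48 µW

ΣR = 8.290 Ω → I = 6.60/8.290 = 0.7961 mA.
P(R_b) = I²·R_b = (0.7961)² × 3.91 = 2.478 µW.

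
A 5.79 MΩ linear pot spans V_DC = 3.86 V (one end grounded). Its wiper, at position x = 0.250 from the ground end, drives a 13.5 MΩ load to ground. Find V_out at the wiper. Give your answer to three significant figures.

The pot divides into 4.343 MΩ above the wiper and 1.448 MΩ below.
(x·R_p) ‖ R_L = 1.307 MΩ.
Then V_out = V_DC · 1.307/(4.343 + 1.307) = 0.8932 V.
(Unloaded: V_out = x·V_DC = 0.965 V.)

V_out ≈ 0.893 V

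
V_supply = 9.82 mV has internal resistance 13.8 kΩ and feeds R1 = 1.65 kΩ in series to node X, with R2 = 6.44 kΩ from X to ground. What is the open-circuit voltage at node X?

R1' = 13.8 + 1.65 = 15.45 kΩ (source resistance + R1).
With X open, the divider is unloaded: V_th = 9.82 × 6.44/21.89 = 2.889 mV.

V_th ≈ 2.89 mV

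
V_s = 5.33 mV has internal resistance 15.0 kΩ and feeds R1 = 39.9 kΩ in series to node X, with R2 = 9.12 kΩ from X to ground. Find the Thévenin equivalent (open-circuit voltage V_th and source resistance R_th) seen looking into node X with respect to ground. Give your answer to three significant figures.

R1' = 15.0 + 39.9 = 54.90 kΩ (source resistance + R1).
V_th is the unloaded tap voltage: V_s · R2/(R1'+R2) = 5.33 × 0.1425 = 0.7593 mV.
With V_s suppressed (replaced by a short), R_th = R1' ‖ R2 = (54.90 × 9.12)/(54.90 + 9.12) = 7.821 kΩ.

V_th ≈ 0.759 mV, R_th ≈ 7.82 kΩ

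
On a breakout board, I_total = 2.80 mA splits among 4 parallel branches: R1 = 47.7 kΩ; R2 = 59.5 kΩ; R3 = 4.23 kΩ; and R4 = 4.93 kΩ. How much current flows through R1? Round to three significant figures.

Total conductance ΣG = 1/47.7 + 1/59.5 + 1/4.23 + 1/4.93 = 0.4770 (units of 1/kΩ).
Current divider: I(R1) = I_total · G_k/ΣG = 2.80 × (0.02096/0.4770) = 2.80 × 0.04395 = 0.1231 mA.

I ≈ 0.123 mA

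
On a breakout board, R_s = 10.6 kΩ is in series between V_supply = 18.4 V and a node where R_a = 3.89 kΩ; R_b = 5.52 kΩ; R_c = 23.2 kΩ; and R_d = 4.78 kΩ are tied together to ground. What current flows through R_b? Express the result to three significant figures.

I ≈ 0.401 mA

Parallel bank: R_p = 1/(1/3.89 + 1/5.52 + 1/23.2 + 1/4.78) = 1.448 kΩ.
V_A = 18.4 × 1.448/12.05 = 2.212 V.
Branch current I = V_A/R_b = 2.212/5.52 = 0.4007 mA.
(Check via current divider: I_total = 1.527 mA; share G_k/ΣG = 0.2623 → same result.)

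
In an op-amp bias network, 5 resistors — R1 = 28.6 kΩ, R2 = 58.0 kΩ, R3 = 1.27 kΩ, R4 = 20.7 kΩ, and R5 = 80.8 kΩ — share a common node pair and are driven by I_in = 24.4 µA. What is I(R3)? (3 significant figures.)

I ≈ 21.3 µA

Total conductance ΣG = 1/28.6 + 1/58.0 + 1/1.27 + 1/20.7 + 1/80.8 = 0.9003 (units of 1/kΩ).
Current divider: I(R3) = I_in · G_k/ΣG = 24.4 × (0.7874/0.9003) = 24.4 × 0.8746 = 21.34 µA.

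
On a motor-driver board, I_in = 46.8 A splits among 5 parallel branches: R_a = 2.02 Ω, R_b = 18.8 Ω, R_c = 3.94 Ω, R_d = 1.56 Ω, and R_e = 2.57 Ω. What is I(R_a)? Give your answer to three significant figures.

I ≈ 12.6 A

Total conductance ΣG = 1/2.02 + 1/18.8 + 1/3.94 + 1/1.56 + 1/2.57 = 1.832 (units of 1/Ω).
Current divider: I(R_a) = I_in · G_k/ΣG = 46.8 × (0.4950/1.832) = 46.8 × 0.2702 = 12.65 A.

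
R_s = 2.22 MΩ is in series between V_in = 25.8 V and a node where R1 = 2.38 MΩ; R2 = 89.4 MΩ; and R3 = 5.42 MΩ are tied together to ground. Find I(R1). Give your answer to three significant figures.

I ≈ 4.58 µA

Parallel bank: R_p = 1/(1/2.38 + 1/89.4 + 1/5.42) = 1.624 MΩ.
V_A = 25.8 × 1.624/3.844 = 10.90 V.
Branch current I = V_A/R1 = 10.90/2.38 = 4.579 µA.
(Equivalently: I_total = 6.712 µA, then current-divider fraction G_k/ΣG = 0.6823.)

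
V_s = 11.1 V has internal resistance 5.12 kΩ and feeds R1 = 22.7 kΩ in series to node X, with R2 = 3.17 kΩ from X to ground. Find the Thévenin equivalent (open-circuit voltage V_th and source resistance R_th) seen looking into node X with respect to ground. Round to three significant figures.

R1' = 5.12 + 22.7 = 27.82 kΩ (source resistance + R1).
With X open, the divider is unloaded: V_th = 11.1 × 3.17/30.99 = 1.135 V.
Zeroing V_s shorts the top of R1' to ground, so R_th = R1' ‖ R2 = 2.846 kΩ.

V_th ≈ 1.14 V, R_th ≈ 2.85 kΩ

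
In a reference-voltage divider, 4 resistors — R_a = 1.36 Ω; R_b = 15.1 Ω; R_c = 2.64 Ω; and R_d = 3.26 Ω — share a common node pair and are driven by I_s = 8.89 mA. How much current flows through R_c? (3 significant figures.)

I ≈ 2.26 mA

ΣG = 1/1.36 + 1/15.1 + 1/2.64 + 1/3.26 = 1.487.
R_c takes the fraction G_k/ΣG = 0.3788/1.487 = 0.2547, so I = 8.89 × 0.2547 = 2.264 mA.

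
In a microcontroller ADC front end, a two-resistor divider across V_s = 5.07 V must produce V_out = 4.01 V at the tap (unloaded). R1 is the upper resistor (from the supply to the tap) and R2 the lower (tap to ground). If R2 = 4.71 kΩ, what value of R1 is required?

R1 ≈ 1.25 kΩ

The divider ratio is R2/(R1+R2) = 4.01/5.07 = 0.7909.
Rearranging, R1 = R2·(1−k)/k = 4.71 × 0.2643 = 1.245 kΩ.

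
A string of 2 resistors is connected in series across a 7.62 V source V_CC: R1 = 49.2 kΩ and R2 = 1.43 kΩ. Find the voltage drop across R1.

Series total: ΣR = 49.2 + 1.43 = 50.63 kΩ.
Voltage divider: V = V_CC · (49.20 / 50.63) = 7.62 × 0.9718 = 7.405 V.

V ≈ 7.40 V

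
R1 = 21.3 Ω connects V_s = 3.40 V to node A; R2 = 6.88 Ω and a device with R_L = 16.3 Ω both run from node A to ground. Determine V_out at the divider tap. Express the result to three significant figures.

R2 ‖ R_L = (6.88 × 16.3)/(6.88 + 16.3) = 4.838 Ω.
Voltage divider with the loaded lower leg: V_out = 3.40 × 4.838/(21.3 + 4.838) = 3.40 × 0.1851 = 0.6293 V.
(Unloaded it would be 0.830 V; the load pulls it down.)

V_out ≈ 0.629 V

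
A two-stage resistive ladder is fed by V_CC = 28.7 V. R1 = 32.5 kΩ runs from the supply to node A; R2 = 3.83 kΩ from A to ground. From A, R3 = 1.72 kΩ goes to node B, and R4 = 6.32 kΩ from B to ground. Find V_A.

V_A ≈ 2.12 V

The second stage (R3 + R4 = 8.040 kΩ) loads node A in parallel with R2.
Effective lower resistance at A: R2 ‖ 8.040 = 2.594 kΩ.
First divider: V_A = V_CC · 2.594/(32.5 + 2.594) = 2.122 V.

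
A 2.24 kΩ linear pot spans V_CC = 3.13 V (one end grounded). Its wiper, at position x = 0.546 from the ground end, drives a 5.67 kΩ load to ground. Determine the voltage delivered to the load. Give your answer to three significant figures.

V_out ≈ 1.56 V

The pot divides into 1.017 kΩ above the wiper and 1.223 kΩ below.
(x·R_p) ‖ R_L = 1.006 kΩ.
V_out = 3.13 × 1.006/(1.017 + 1.006) = 1.557 V.
(Unloaded: V_out = x·V_CC = 1.71 V.)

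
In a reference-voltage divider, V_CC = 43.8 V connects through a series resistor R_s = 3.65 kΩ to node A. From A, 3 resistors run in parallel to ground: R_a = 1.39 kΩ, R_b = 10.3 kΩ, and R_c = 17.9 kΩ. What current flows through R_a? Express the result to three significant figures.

Parallel bank: R_p = 1/(1/1.39 + 1/10.3 + 1/17.9) = 1.146 kΩ.
Node voltage V_A = V_CC · R_p/(R_s + R_p) = 43.8 × 0.2390 = 10.47 V.
Branch current I = V_A/R_a = 10.47/1.39 = 7.531 mA.

I ≈ 7.53 mA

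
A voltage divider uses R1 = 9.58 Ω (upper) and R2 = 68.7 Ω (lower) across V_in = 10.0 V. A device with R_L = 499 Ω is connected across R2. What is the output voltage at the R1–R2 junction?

V_out ≈ 8.63 V

The load sits in parallel with R2, giving an effective lower resistance R2' = R2·R_L/(R2+R_L) = 60.39 Ω.
Now apply the divider: V_out = 10.0 × 0.8631 = 8.631 V.
(Unloaded it would be 8.78 V; the load pulls it down.)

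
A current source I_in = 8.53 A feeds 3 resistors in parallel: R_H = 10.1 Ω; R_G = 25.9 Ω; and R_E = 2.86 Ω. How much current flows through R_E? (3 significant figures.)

I ≈ 6.12 A

Conductances: ΣG = 1/10.1 + 1/25.9 + 1/2.86 = 0.4873 (1/Ω).
By the current-divider rule, I = I_in · G_k/ΣG = 8.53 × 0.7176 = 6.121 A.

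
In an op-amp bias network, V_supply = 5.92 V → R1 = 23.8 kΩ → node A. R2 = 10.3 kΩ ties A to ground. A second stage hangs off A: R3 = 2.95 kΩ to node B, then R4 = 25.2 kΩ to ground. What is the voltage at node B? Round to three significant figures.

V_B ≈ 1.28 V

The second stage (R3 + R4 = 28.15 kΩ) loads node A in parallel with R2.
R2 ‖ (R3+R4) = 7.541 kΩ.
V_A = 5.92 × 7.541/(23.8 + 7.541) = 1.424 V.
Stage 2 is unloaded, so V_B = V_A · R4/(R3+R4) = 1.424 × 25.2/28.15 = 1.275 V.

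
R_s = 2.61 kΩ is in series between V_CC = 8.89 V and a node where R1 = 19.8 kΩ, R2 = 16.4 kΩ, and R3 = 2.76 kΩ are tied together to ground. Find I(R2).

I ≈ 0.242 mA

Combine the parallel branches: R_p = (1/19.8 + 1/16.4 + 1/2.76)⁻¹ = 2.111 kΩ.
V_A = 8.89 × 2.111/4.721 = 3.975 V.
I(R2) = V_A / R2 = 3.975/16.4 = 0.2424 mA.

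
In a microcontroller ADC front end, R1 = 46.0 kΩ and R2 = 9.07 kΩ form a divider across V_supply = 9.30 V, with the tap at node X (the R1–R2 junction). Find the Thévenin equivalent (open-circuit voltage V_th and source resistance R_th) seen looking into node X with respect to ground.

With X open, the divider is unloaded: V_th = 9.30 × 9.07/55.07 = 1.532 V.
Zeroing V_supply shorts the top of R1 to ground, so R_th = R1 ‖ R2 = 7.576 kΩ.

V_th ≈ 1.53 V, R_th ≈ 7.58 kΩ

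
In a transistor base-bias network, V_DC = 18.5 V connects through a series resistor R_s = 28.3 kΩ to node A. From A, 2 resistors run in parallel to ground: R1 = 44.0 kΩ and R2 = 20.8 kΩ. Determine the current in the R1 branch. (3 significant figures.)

Parallel bank: R_p = 1/(1/44.0 + 1/20.8) = 14.12 kΩ.
V_A = 18.5 × 14.12/42.42 = 6.159 V.
I(R1) = V_A / R1 = 6.159/44.0 = 0.1400 mA.
(Equivalently: I_total = 0.4361 mA, then current-divider fraction G_k/ΣG = 0.3210.)

I ≈ 0.140 mA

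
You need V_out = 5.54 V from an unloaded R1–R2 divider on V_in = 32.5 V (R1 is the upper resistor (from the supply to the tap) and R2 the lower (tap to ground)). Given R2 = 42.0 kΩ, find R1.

R1 ≈ 204 kΩ

Required fraction k = V_out/V_in = 0.1705.
Rearranging, R1 = R2·(1−k)/k = 42.0 × 4.866 = 204.4 kΩ.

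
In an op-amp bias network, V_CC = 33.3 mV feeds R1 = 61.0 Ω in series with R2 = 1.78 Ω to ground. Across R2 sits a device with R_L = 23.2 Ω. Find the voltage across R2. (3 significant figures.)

V_out ≈ 0.879 mV

The load sits in parallel with R2, giving an effective lower resistance R2' = R2·R_L/(R2+R_L) = 1.653 Ω.
Then V_out = V_CC · R2'/(R1 + R2') = 33.3 × 1.653/62.65 = 0.8787 mV.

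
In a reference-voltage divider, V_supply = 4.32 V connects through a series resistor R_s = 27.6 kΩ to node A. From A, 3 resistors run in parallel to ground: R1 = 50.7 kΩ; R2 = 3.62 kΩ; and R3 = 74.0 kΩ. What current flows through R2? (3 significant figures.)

I ≈ 0.125 mA

Combine the parallel branches: R_p = (1/50.7 + 1/3.62 + 1/74.0)⁻¹ = 3.231 kΩ.
Node voltage V_A = V_supply · R_p/(R_s + R_p) = 4.32 × 0.1048 = 0.4528 V.
Branch current I = V_A/R2 = 0.4528/3.62 = 0.1251 mA.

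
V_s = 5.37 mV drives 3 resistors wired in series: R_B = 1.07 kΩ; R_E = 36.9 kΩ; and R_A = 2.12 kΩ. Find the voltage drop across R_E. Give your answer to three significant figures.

Total series resistance ΣR = 1.07 + 36.9 + 2.12 = 40.09 kΩ.
V = V_s · R/ΣR = 5.37 × 0.9204 = 4.943 mV.

V ≈ 4.94 mV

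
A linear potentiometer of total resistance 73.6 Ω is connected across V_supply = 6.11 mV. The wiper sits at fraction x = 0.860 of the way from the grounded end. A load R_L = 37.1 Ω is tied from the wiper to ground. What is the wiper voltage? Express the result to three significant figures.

Split the track: R_lower = x·R_p = 63.30 Ω, R_upper = (1−x)·R_p = 10.30 Ω.
R_L loads the lower segment: effective lower R = 23.39 Ω.
Then V_out = V_supply · 23.39/(10.30 + 23.39) = 4.242 mV.
(Unloaded: V_out = x·V_supply = 5.25 mV.)

V_out ≈ 4.24 mV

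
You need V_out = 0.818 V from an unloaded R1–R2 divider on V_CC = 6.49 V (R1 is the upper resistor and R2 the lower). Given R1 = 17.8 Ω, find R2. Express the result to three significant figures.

Required fraction k = V_out/V_CC = 0.1260.
R2 = R1 · 0.1260/(1 − 0.1260) = 2.567 Ω.

R2 ≈ 2.57 Ω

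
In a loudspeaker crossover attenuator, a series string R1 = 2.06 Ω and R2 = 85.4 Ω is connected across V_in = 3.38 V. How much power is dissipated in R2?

P ≈ 0.128 W

The common current is I = 3.38/87.46 = 0.03865 A.
V(R2) = I·R = 3.300 V; P = V·I = 3.300 × 0.03865 = 0.1275 W.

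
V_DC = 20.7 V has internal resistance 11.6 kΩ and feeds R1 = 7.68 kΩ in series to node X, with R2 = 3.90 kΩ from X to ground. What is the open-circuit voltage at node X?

R1' = 11.6 + 7.68 = 19.28 kΩ (source resistance + R1).
With X open, the divider is unloaded: V_th = 20.7 × 3.90/23.18 = 3.483 V.

V_th ≈ 3.48 V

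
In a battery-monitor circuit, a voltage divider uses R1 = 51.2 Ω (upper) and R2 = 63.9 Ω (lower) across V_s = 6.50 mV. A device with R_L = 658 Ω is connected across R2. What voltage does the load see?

V_out ≈ 3.46 mV

R2 ‖ R_L = (63.9 × 658)/(63.9 + 658) = 58.24 Ω.
Then V_out = V_s · R2'/(R1 + R2') = 6.50 × 58.24/109.4 = 3.459 mV.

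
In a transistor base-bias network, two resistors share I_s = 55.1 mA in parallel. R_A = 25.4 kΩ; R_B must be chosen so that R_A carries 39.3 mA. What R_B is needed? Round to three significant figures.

R_B ≈ 63.2 kΩ

In a two-way split, I_A/I_s = R_B/(R_A + R_B).
39.3/55.1 = R_B/(R_A + R_B) → R_B = R_A · (0.7132)/(1 − 0.7132) = 25.4 × 2.487 = 63.18 kΩ.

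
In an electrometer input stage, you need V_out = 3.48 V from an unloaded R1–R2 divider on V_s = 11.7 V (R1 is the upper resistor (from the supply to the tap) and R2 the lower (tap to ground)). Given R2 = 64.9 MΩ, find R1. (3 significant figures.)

R1 ≈ 153 MΩ

The divider ratio is R2/(R1+R2) = 3.48/11.7 = 0.2974.
Rearranging, R1 = R2·(1−k)/k = 64.9 × 2.362 = 153.3 MΩ.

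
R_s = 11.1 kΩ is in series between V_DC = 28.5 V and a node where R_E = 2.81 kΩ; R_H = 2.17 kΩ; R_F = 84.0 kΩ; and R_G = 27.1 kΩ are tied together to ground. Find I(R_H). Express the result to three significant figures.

Combine the parallel branches: R_p = (1/2.81 + 1/2.17 + 1/84.0 + 1/27.1)⁻¹ = 1.155 kΩ.
V_A by voltage divider: V_A = 28.5 × 1.155/(11.1 + 1.155) = 2.687 V.
I(R_H) = V_A / R_H = 2.687/2.17 = 1.238 mA.
(Equivalently: I_total = 2.326 mA, then current-divider fraction G_k/ΣG = 0.5324.)

I ≈ 1.24 mA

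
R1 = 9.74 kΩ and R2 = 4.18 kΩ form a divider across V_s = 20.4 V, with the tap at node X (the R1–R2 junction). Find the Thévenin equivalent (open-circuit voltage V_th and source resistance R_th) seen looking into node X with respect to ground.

Open-circuit (no load on X): V_th = V_s · R2/(R1 + R2) = 20.4 × 4.18/(9.740 + 4.18) = 6.126 V.
With V_s suppressed (replaced by a short), R_th = R1 ‖ R2 = (9.740 × 4.18)/(9.740 + 4.18) = 2.925 kΩ.

V_th ≈ 6.13 V, R_th ≈ 2.92 kΩ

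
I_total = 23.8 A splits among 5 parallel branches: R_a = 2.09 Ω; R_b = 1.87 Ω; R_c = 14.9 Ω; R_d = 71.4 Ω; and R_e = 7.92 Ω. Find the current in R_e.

I ≈ 2.46 A

Conductances: ΣG = 1/2.09 + 1/1.87 + 1/14.9 + 1/71.4 + 1/7.92 = 1.221 (1/Ω).
By the current-divider rule, I = I_total · G_k/ΣG = 23.8 × 0.1034 = 2.462 A.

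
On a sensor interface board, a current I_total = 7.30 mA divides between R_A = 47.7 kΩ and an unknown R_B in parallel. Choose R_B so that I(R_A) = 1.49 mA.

R_B ≈ 12.2 kΩ

In a two-way split, I_A/I_total = R_B/(R_A + R_B).
1.49/7.30 = R_B/(R_A + R_B) → R_B = R_A · (0.2041)/(1 − 0.2041) = 47.7 × 0.2565 = 12.23 kΩ.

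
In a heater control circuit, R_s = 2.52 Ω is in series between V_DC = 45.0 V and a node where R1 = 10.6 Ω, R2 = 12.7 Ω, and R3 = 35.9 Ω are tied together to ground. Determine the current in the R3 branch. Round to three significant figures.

Equivalent of the parallel group: R_p = 4.977 Ω.
V_A = 45.0 × 4.977/7.497 = 29.87 V.
Branch current I = V_A/R3 = 29.87/35.9 = 0.8321 A.

I ≈ 0.832 A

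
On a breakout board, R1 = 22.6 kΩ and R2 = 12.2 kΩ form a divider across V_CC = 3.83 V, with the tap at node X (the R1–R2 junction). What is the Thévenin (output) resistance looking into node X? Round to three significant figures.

With V_CC suppressed (replaced by a short), R_th = R1 ‖ R2 = (22.60 × 12.2)/(22.60 + 12.2) = 7.923 kΩ.

R_th ≈ 7.92 kΩ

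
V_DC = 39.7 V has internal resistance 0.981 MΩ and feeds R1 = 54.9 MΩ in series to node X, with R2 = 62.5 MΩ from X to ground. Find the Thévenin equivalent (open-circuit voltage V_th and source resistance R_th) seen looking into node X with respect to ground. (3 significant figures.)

V_th ≈ 21.0 V, R_th ≈ 29.5 MΩ

R1' = 0.981 + 54.9 = 55.88 MΩ (source resistance + R1).
Open-circuit (no load on X): V_th = V_DC · R2/(R1' + R2) = 39.7 × 62.5/(55.88 + 62.5) = 20.96 V.
Zeroing V_DC shorts the top of R1' to ground, so R_th = R1' ‖ R2 = 29.50 MΩ.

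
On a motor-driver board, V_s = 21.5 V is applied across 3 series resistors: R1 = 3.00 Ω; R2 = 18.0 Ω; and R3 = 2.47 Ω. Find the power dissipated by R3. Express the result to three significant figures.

ΣR = 23.47 Ω → I = 21.5/23.47 = 0.9161 A.
P = I²R = 0.8392 × 2.47 = 2.073 W.

P ≈ 2.07 W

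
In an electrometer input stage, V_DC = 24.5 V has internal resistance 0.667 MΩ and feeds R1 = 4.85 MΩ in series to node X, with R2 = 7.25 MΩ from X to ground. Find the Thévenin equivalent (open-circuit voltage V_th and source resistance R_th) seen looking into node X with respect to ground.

R1' = 0.667 + 4.85 = 5.517 MΩ (source resistance + R1).
With X open, the divider is unloaded: V_th = 24.5 × 7.25/12.77 = 13.91 V.
With V_DC suppressed (replaced by a short), R_th = R1' ‖ R2 = (5.517 × 7.25)/(5.517 + 7.25) = 3.133 MΩ.

V_th ≈ 13.9 V, R_th ≈ 3.13 MΩ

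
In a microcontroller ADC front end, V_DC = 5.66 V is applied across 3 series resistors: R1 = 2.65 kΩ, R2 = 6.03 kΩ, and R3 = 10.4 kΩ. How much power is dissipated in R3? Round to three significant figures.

P ≈ 0.915 mW

Series current I = V_DC/ΣR = 5.66/19.08 = 0.2966 mA.
V(R3) = I·R = 3.085 V; P = V·I = 3.085 × 0.2966 = 0.9152 mW.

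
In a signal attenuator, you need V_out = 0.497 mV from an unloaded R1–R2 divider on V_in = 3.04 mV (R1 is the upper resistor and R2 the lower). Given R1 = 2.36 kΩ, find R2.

R2 ≈ 0.461 kΩ

The divider ratio is R2/(R1+R2) = 0.497/3.04 = 0.1635.
So R2 = R1 · V_out/(V_in − V_out) = 2.36 × 0.497/(3.04 − 0.497) = 2.36 × 0.1954 = 0.4612 kΩ.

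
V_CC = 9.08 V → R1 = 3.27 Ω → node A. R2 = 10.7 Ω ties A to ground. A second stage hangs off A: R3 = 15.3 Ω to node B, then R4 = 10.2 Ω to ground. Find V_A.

V_A ≈ 6.33 V

The second stage (R3 + R4 = 25.50 Ω) loads node A in parallel with R2.
Effective lower resistance at A: R2 ‖ 25.50 = 7.537 Ω.
First divider: V_A = V_CC · 7.537/(3.27 + 7.537) = 6.333 V.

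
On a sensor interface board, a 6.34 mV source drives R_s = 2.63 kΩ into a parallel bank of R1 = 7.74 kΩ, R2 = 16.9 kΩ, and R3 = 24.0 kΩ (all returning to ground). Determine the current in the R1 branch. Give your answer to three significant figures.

I ≈ 0.510 µA

Combine the parallel branches: R_p = (1/7.74 + 1/16.9 + 1/24.0)⁻¹ = 4.347 kΩ.
Node voltage V_A = V_DC · R_p/(R_s + R_p) = 6.34 × 0.6231 = 3.950 mV.
I(R1) = V_A / R1 = 3.950/7.74 = 0.5104 µA.
(Equivalently: I_total = 0.9087 µA, then current-divider fraction G_k/ΣG = 0.5616.)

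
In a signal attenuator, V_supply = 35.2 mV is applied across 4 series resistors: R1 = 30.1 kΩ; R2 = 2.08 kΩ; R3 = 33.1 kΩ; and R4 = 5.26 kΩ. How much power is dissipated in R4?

ΣR = 70.54 kΩ → I = 35.2/70.54 = 0.4990 µA.
V(R4) = I·R = 2.625 mV; P = V·I = 2.625 × 0.4990 = 1.310 nW.

P ≈ 1.31 nW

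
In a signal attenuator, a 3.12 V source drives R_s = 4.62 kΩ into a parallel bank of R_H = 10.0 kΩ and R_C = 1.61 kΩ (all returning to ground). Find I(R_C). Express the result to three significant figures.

I ≈ 0.447 mA

Parallel bank: R_p = 1/(1/10.0 + 1/1.61) = 1.387 kΩ.
V_A = 3.12 × 1.387/6.007 = 0.7203 V.
I(R_C) = V_A / R_C = 0.7203/1.61 = 0.4474 mA.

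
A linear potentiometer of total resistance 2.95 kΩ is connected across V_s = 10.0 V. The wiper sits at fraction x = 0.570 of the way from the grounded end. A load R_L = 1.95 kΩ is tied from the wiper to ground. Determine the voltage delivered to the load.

V_out ≈ 4.16 V

Split the track: R_lower = x·R_p = 1.681 kΩ, R_upper = (1−x)·R_p = 1.269 kΩ.
R_L loads the lower segment: effective lower R = 0.9029 kΩ.
Then V_out = V_s · 0.9029/(1.269 + 0.9029) = 4.158 V.
(Unloaded: V_out = x·V_s = 5.70 V.)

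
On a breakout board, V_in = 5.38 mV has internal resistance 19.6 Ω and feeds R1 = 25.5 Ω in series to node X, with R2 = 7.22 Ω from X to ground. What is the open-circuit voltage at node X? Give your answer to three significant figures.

V_th ≈ 0.742 mV

R1' = 19.6 + 25.5 = 45.10 Ω (source resistance + R1).
With X open, the divider is unloaded: V_th = 5.38 × 7.22/52.32 = 0.7424 mV.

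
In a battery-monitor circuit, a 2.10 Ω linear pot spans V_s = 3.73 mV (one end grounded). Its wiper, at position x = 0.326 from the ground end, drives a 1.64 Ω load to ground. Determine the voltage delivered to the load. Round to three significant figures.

V_out ≈ 0.949 mV

The pot divides into 1.415 Ω above the wiper and 0.6846 Ω below.
(x·R_p) ‖ R_L = 0.4830 Ω.
Then V_out = V_s · 0.4830/(1.415 + 0.4830) = 0.9490 mV.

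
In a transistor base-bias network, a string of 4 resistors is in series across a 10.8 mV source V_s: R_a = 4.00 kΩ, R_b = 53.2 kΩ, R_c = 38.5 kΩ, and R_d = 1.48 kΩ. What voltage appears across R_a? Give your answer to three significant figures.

V ≈ 0.445 mV

Series total: ΣR = 4.00 + 53.2 + 38.5 + 1.48 = 97.18 kΩ.
By the voltage-divider rule, V = 10.8 × 4.000/97.18 = 0.4445 mV.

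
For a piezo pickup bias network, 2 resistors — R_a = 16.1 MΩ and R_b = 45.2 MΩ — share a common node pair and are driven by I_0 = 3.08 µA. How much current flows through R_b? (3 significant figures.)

Two-branch current divider: I_k = I_0 · R_other/(R_1 + R_2).
So I = 3.08 × 16.1/61.30 = 0.8089 µA.

I ≈ 0.809 µA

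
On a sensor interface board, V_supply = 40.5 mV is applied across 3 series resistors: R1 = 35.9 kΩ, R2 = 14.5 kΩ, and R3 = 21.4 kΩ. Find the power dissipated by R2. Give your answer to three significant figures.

P ≈ 4.61 nW

The common current is I = 40.5/71.80 = 0.5641 µA.
P(R2) = I²·R2 = (0.5641)² × 14.5 = 4.613 nW.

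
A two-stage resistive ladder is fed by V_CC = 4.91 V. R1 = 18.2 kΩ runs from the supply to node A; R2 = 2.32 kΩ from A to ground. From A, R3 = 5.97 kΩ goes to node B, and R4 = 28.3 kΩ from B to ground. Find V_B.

V_B ≈ 0.432 V

Node A sees R2 in parallel with the series input of stage 2, R3 + R4 = 34.27 kΩ.
R2 ‖ (R3+R4) = 2.173 kΩ.
So V_A = 4.91 × 0.1067 = 0.5237 V.
Stage 2 is unloaded, so V_B = V_A · R4/(R3+R4) = 0.5237 × 28.3/34.27 = 0.4325 V.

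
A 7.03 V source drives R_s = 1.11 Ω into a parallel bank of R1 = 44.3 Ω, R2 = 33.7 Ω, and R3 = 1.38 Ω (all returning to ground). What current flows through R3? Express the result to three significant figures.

Parallel bank: R_p = 1/(1/44.3 + 1/33.7 + 1/1.38) = 1.287 Ω.
V_A by voltage divider: V_A = 7.03 × 1.287/(1.11 + 1.287) = 3.775 V.
Branch current I = V_A/R3 = 3.775/1.38 = 2.735 A.

I ≈ 2.74 A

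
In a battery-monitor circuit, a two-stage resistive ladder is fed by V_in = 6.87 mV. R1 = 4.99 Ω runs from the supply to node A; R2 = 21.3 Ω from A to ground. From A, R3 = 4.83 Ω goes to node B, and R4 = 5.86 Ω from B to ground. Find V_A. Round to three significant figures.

Node A sees R2 in parallel with the series input of stage 2, R3 + R4 = 10.69 Ω.
Effective lower resistance at A: R2 ‖ 10.69 = 7.118 Ω.
So V_A = 6.87 × 0.5879 = 4.039 mV.

V_A ≈ 4.04 mV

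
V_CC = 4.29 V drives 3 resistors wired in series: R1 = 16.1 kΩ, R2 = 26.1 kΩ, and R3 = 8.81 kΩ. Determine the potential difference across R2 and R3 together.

V ≈ 2.94 V

Series total: ΣR = 16.1 + 26.1 + 8.81 = 51.01 kΩ.
R_{R2..R3} = 26.1 + 8.81 = 34.91 kΩ.
By the voltage-divider rule, V = 4.29 × 34.91/51.01 = 2.936 V.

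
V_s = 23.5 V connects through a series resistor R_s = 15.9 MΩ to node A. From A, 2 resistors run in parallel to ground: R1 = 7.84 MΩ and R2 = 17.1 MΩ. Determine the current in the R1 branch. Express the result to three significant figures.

Combine the parallel branches: R_p = (1/7.84 + 1/17.1)⁻¹ = 5.375 MΩ.
V_A = 23.5 × 5.375/21.28 = 5.938 V.
I(R1) = V_A / R1 = 5.938/7.84 = 0.7573 µA.

I ≈ 0.757 µA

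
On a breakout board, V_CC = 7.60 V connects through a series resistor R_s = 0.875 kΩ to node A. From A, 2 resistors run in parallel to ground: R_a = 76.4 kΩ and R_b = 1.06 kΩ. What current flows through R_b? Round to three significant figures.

Combine the parallel branches: R_p = (1/76.4 + 1/1.06)⁻¹ = 1.045 kΩ.
V_A by voltage divider: V_A = 7.60 × 1.045/(0.875 + 1.045) = 4.137 V.
Branch current I = V_A/R_b = 4.137/1.06 = 3.903 mA.

I ≈ 3.90 mA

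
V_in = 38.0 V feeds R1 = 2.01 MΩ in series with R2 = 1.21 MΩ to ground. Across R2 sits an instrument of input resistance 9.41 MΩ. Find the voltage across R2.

V_out ≈ 13.2 V

R2 ‖ R_L = (1.21 × 9.41)/(1.21 + 9.41) = 1.072 MΩ.
Now apply the divider: V_out = 38.0 × 0.3479 = 13.22 V.
(Unloaded it would be 14.3 V; the load pulls it down.)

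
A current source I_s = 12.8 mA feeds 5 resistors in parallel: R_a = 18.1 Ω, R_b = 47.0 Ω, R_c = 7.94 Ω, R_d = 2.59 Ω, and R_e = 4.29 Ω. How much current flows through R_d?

I ≈ 6.01 mA

ΣG = 1/18.1 + 1/47.0 + 1/7.94 + 1/2.59 + 1/4.29 = 0.8217.
Current divider: I(R_d) = I_s · G_k/ΣG = 12.8 × (0.3861/0.8217) = 12.8 × 0.4699 = 6.015 mA.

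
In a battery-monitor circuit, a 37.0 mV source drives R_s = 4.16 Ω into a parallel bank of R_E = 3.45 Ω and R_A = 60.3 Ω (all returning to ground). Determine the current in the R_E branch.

Equivalent of the parallel group: R_p = 3.263 Ω.
V_A = 37.0 × 3.263/7.423 = 16.27 mV.
Branch current I = V_A/R_E = 16.27/3.45 = 4.715 mA.
(Equivalently: I_total = 4.984 mA, then current-divider fraction G_k/ΣG = 0.9459.)

I ≈ 4.71 mA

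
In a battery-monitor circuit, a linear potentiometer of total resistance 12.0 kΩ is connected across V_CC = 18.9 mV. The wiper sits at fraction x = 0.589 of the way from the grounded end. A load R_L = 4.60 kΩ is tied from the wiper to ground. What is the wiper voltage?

Lower segment x·R_p = 7.068 kΩ; upper segment (1−x)·R_p = 4.932 kΩ.
Lower segment in parallel with the load: 7.068 ‖ 4.60 = 2.786 kΩ.
Then V_out = V_CC · 2.786/(4.932 + 2.786) = 6.823 mV.
(Unloaded: V_out = x·V_CC = 11.1 mV.)

V_out ≈ 6.82 mV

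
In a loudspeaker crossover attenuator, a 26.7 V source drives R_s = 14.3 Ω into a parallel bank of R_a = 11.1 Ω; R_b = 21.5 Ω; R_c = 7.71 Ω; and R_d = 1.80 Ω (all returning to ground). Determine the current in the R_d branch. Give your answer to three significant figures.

I ≈ 1.16 A

Parallel bank: R_p = 1/(1/11.1 + 1/21.5 + 1/7.71 + 1/1.80) = 1.217 Ω.
Node voltage V_A = V_DC · R_p/(R_s + R_p) = 26.7 × 0.07842 = 2.094 V.
I(R_d) = V_A / R_d = 2.094/1.80 = 1.163 A.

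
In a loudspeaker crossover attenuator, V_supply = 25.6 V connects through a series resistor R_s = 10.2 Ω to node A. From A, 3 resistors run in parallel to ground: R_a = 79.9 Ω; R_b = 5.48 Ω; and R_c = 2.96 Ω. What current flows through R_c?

I ≈ 1.34 A

Parallel bank: R_p = 1/(1/79.9 + 1/5.48 + 1/2.96) = 1.877 Ω.
V_A = 25.6 × 1.877/12.08 = 3.978 V.
I(R_c) = V_A / R_c = 3.978/2.96 = 1.344 A.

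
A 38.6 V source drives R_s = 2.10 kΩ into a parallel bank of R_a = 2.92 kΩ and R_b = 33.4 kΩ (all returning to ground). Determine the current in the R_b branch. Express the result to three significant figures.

Combine the parallel branches: R_p = (1/2.92 + 1/33.4)⁻¹ = 2.685 kΩ.
V_A by voltage divider: V_A = 38.6 × 2.685/(2.10 + 2.685) = 21.66 V.
Branch current I = V_A/R_b = 21.66/33.4 = 0.6485 mA.

I ≈ 0.649 mA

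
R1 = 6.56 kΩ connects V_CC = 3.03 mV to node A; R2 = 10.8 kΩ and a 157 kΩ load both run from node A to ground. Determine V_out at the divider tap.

First combine the lower leg with the load: R2 ‖ R_L = 10.10 kΩ.
Then V_out = V_CC · R2'/(R1 + R2') = 3.03 × 10.10/16.66 = 1.837 mV.

V_out ≈ 1.84 mV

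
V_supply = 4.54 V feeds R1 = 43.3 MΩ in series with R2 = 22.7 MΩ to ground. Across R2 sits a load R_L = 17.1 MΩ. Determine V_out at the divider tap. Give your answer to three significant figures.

V_out ≈ 0.835 V

The load sits in parallel with R2, giving an effective lower resistance R2' = R2·R_L/(R2+R_L) = 9.753 MΩ.
Then V_out = V_supply · R2'/(R1 + R2') = 4.54 × 9.753/53.05 = 0.8346 V.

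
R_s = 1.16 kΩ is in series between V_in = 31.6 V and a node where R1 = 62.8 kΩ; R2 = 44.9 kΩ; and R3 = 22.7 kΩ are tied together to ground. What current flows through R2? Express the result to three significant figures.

I ≈ 0.642 mA

Combine the parallel branches: R_p = (1/62.8 + 1/44.9 + 1/22.7)⁻¹ = 12.16 kΩ.
V_A by voltage divider: V_A = 31.6 × 12.16/(1.16 + 12.16) = 28.85 V.
I(R2) = V_A / R2 = 28.85/44.9 = 0.6425 mA.
(Check via current divider: I_total = 2.373 mA; share G_k/ΣG = 0.2708 → same result.)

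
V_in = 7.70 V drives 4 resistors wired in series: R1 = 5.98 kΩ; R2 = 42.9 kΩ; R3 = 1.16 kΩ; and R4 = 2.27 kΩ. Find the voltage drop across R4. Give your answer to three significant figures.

V ≈ 0.334 V

Series total: ΣR = 5.98 + 42.9 + 1.16 + 2.27 = 52.31 kΩ.
V = V_in · R/ΣR = 7.70 × 0.04340 = 0.3341 V.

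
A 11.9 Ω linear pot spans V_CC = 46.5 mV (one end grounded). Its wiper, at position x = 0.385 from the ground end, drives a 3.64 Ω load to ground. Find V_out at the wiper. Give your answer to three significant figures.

V_out ≈ 10.1 mV

The pot divides into 7.319 Ω above the wiper and 4.582 Ω below.
R_L loads the lower segment: effective lower R = 2.028 Ω.
Loaded-divider output: V_out = 46.5 × 0.2170 = 10.09 mV.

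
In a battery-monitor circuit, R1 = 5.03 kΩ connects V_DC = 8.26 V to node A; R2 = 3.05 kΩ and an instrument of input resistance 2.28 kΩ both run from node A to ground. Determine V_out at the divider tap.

The load sits in parallel with R2, giving an effective lower resistance R2' = R2·R_L/(R2+R_L) = 1.305 kΩ.
Then V_out = V_DC · R2'/(R1 + R2') = 8.26 × 1.305/6.335 = 1.701 V.

V_out ≈ 1.70 V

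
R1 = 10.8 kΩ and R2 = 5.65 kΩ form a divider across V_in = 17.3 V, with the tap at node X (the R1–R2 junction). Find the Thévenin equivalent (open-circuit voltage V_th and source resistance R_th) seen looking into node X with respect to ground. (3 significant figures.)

V_th ≈ 5.94 V, R_th ≈ 3.71 kΩ

With X open, the divider is unloaded: V_th = 17.3 × 5.65/16.45 = 5.942 V.
Looking into X with the source shorted: R_th = R1·R2/(R1+R2) = 10.80 × 5.65/16.45 = 3.709 kΩ.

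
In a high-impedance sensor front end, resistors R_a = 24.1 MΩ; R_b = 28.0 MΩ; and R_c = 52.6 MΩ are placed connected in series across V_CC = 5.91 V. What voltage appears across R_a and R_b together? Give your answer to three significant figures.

V ≈ 2.94 V

Total series resistance ΣR = 24.1 + 28.0 + 52.6 = 104.7 MΩ.
R_{R_a..R_b} = 24.1 + 28.0 = 52.10 MΩ.
Voltage divider: V = V_CC · (52.10 / 104.7) = 5.91 × 0.4976 = 2.941 V.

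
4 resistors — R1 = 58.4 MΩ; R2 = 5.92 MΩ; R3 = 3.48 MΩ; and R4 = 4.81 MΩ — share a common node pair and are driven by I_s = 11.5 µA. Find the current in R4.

Conductances: ΣG = 1/58.4 + 1/5.92 + 1/3.48 + 1/4.81 = 0.6813 (1/MΩ).
By the current-divider rule, I = I_s · G_k/ΣG = 11.5 × 0.3052 = 3.509 µA.

I ≈ 3.51 µA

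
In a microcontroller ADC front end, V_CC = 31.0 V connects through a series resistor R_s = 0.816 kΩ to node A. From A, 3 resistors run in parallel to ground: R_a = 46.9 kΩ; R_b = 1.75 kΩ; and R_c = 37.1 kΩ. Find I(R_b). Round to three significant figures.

Parallel bank: R_p = 1/(1/46.9 + 1/1.75 + 1/37.1) = 1.614 kΩ.
V_A by voltage divider: V_A = 31.0 × 1.614/(0.816 + 1.614) = 20.59 V.
Branch current I = V_A/R_b = 20.59/1.75 = 11.76 mA.

I ≈ 11.8 mA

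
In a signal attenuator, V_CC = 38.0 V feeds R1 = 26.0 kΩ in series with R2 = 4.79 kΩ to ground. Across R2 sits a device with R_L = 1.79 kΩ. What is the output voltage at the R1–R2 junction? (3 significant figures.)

V_out ≈ 1.81 V

First combine the lower leg with the load: R2 ‖ R_L = 1.303 kΩ.
Now apply the divider: V_out = 38.0 × 0.04773 = 1.814 V.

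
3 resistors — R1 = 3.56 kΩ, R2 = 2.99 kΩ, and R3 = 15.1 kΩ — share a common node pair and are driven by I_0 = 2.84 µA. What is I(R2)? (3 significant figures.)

Conductances: ΣG = 1/3.56 + 1/2.99 + 1/15.1 = 0.6816 (1/kΩ).
Current divider: I(R2) = I_0 · G_k/ΣG = 2.84 × (0.3344/0.6816) = 2.84 × 0.4907 = 1.394 µA.

I ≈ 1.39 µA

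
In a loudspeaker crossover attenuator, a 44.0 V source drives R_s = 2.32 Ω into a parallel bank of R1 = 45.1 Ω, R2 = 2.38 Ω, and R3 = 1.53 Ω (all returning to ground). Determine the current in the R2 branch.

I ≈ 5.22 A

Parallel bank: R_p = 1/(1/45.1 + 1/2.38 + 1/1.53) = 0.9125 Ω.
Node voltage V_A = V_DC · R_p/(R_s + R_p) = 44.0 × 0.2823 = 12.42 V.
Branch current I = V_A/R2 = 12.42/2.38 = 5.219 A.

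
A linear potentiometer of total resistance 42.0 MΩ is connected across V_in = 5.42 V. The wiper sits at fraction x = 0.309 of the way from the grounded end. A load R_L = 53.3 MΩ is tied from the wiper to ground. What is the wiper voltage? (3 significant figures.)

V_out ≈ 1.43 V

Split the track: R_lower = x·R_p = 12.98 MΩ, R_upper = (1−x)·R_p = 29.02 MΩ.
(x·R_p) ‖ R_L = 10.44 MΩ.
Then V_out = V_in · 10.44/(29.02 + 10.44) = 1.434 V.
(Unloaded: V_out = x·V_in = 1.67 V.)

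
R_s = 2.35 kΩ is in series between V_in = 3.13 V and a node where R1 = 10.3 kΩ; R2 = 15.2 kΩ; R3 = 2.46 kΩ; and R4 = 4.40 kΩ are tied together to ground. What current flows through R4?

I ≈ 0.248 mA

Parallel bank: R_p = 1/(1/10.3 + 1/15.2 + 1/2.46 + 1/4.40) = 1.255 kΩ.
V_A by voltage divider: V_A = 3.13 × 1.255/(2.35 + 1.255) = 1.090 V.
Branch current I = V_A/R4 = 1.090/4.40 = 0.2477 mA.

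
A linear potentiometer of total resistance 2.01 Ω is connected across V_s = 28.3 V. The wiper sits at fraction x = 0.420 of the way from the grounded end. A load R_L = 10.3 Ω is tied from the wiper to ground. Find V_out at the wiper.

V_out ≈ 11.3 V

Split the track: R_lower = x·R_p = 0.8442 Ω, R_upper = (1−x)·R_p = 1.166 Ω.
(x·R_p) ‖ R_L = 0.7802 Ω.
Then V_out = V_s · 0.7802/(1.166 + 0.7802) = 11.35 V.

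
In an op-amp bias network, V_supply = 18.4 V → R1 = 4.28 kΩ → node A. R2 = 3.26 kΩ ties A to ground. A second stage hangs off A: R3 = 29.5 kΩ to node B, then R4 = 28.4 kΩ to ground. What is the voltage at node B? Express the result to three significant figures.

Looking into the second stage from A: R3 + R4 = 57.90 kΩ appears in parallel with R2.
R2 ‖ (R3+R4) = 3.086 kΩ.
First divider: V_A = V_supply · 3.086/(4.28 + 3.086) = 7.709 V.
V_B = V_A × 0.4905 = 3.781 V.

V_B ≈ 3.78 V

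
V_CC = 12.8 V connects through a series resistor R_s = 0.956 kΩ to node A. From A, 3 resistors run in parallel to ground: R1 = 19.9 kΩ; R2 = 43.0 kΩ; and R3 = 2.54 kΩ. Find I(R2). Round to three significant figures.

I ≈ 0.206 mA

Equivalent of the parallel group: R_p = 2.140 kΩ.
V_A = 12.8 × 2.140/3.096 = 8.848 V.
Branch current I = V_A/R2 = 8.848/43.0 = 0.2058 mA.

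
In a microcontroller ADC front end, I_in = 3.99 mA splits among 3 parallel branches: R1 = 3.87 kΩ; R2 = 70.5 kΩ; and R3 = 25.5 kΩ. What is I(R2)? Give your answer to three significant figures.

I ≈ 0.182 mA

Total conductance ΣG = 1/3.87 + 1/70.5 + 1/25.5 = 0.3118 (units of 1/kΩ).
R2 takes the fraction G_k/ΣG = 0.01418/0.3118 = 0.04549, so I = 3.99 × 0.04549 = 0.1815 mA.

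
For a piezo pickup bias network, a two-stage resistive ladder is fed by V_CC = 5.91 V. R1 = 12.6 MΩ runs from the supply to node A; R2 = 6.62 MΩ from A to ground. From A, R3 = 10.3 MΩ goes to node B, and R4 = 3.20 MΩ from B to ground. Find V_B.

V_B ≈ 0.365 V

Node A sees R2 in parallel with the series input of stage 2, R3 + R4 = 13.50 MΩ.
R2 ‖ (R3+R4) = 4.442 MΩ.
So V_A = 5.91 × 0.2606 = 1.540 V.
Then the unloaded second divider: V_B = V_A × R4/(R3+R4) = 1.540 × 0.2370 = 0.3651 V.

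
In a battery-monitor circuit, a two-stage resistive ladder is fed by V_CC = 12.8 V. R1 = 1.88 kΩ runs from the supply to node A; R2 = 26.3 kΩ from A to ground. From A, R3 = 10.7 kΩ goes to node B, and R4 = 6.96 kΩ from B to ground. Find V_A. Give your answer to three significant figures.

V_A ≈ 10.9 V

The second stage (R3 + R4 = 17.66 kΩ) loads node A in parallel with R2.
R2 ‖ (R3+R4) = 10.57 kΩ.
So V_A = 12.8 × 0.8489 = 10.87 V.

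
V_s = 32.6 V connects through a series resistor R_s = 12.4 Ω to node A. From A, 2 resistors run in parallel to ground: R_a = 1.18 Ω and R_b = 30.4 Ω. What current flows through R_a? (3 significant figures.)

I ≈ 2.32 A

Combine the parallel branches: R_p = (1/1.18 + 1/30.4)⁻¹ = 1.136 Ω.
V_A by voltage divider: V_A = 32.6 × 1.136/(12.4 + 1.136) = 2.736 V.
Branch current I = V_A/R_a = 2.736/1.18 = 2.318 A.
(Check via current divider: I_total = 2.408 A; share G_k/ΣG = 0.9626 → same result.)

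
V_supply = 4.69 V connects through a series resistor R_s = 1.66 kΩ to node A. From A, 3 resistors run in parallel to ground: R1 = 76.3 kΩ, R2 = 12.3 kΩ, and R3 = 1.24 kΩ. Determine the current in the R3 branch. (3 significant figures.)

Combine the parallel branches: R_p = (1/76.3 + 1/12.3 + 1/1.24)⁻¹ = 1.110 kΩ.
V_A by voltage divider: V_A = 4.69 × 1.110/(1.66 + 1.110) = 1.879 V.
Branch current I = V_A/R3 = 1.879/1.24 = 1.516 mA.

I ≈ 1.52 mA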